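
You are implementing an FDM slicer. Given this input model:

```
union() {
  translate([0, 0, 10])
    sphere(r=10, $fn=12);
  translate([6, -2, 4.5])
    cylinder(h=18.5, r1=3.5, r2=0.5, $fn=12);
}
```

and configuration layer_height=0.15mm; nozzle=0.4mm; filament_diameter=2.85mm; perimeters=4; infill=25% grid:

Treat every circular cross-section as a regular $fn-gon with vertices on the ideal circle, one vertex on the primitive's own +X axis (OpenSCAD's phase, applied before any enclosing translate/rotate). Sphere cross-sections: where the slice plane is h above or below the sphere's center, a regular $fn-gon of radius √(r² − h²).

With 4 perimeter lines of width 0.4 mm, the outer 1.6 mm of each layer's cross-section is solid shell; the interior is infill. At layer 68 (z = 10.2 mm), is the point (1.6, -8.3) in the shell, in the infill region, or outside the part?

At z = 10.2 mm: the r=10 sphere contributes a regular 12-gon of circumradius √(10²−0.2²) = 9.998; the cone at (6, -2): at t=0.308 of its height the radius interpolates to r₁+(r₂−r₁)t = 2.576, giving a regular 12-gon of that circumradius; Merging all regions: the cone at (6, -2) lies entirely inside the r=10 sphere, so the union is just the r=10 sphere — 1 connected region. Overall, the cross-section is a single solid region. The nearest boundary edge runs (5.00, -8.66)→(-0.00, -10.00); distance from the point to it = 1.23 mm. The point is inside the cross-section, 1.23 mm from the nearest boundary — within the 1.6 mm shell band (4 × 0.4).

shell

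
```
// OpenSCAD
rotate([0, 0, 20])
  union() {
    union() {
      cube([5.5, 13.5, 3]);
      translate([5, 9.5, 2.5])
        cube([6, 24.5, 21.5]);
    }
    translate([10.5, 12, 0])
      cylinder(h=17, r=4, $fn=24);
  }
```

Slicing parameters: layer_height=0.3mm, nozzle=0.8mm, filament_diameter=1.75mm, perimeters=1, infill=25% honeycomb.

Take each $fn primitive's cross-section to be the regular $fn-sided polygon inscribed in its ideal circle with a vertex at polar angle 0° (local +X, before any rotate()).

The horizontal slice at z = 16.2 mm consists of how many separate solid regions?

1

At z = 16.2 mm: the cube is absent (z outside [0, 3]); the cube at (5, 9.5) (footprint 6×24.5) is included at this height; Taking the union: only the 6×24.5 cube at (5, 9.5) is present, so the union is just that shape — 1 connected region; the r=4 cylinder at (10.5, 12) contributes a regular 24-gon of circumradius 4; Combining (union): the regions partially overlap (shared area 24.90 mm²), so overlapping operands fuse into one piece — 1 connected region; (whole slice rotated 20° about Z — lengths, areas and connectivity unchanged). The result has 1 disconnected region.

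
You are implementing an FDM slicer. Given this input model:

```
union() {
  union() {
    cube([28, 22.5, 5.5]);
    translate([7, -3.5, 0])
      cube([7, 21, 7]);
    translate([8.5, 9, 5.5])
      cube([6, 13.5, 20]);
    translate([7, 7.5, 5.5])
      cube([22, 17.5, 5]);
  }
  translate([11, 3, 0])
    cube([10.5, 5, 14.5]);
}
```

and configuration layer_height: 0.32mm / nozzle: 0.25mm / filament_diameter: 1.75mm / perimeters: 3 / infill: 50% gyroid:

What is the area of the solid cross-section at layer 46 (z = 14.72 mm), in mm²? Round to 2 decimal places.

81.00 mm²

At z = 14.72 mm: the cube is not intersected at this z (z outside [0, 5.5]); the cube at (7, -3.5) does not reach this height (z outside [0, 7]); the 6×13.5 cube at (8.5, 9) contributes its full rectangle (area 81.00 mm²); the cube at (7, 7.5) does not reach this height (z outside [5.5, 10.5]); Taking the union: only the 6×13.5 cube at (8.5, 9) is present, so the union is just that shape — area = 81.00 mm²; the cube at (11, 3) is not intersected at this z (z outside [0, 14.5]); Combining (union): only the result so far is present, so the union is just that shape — area = 81.00 mm². Overall, the cross-section is a single solid region. Net area = 81.00 mm².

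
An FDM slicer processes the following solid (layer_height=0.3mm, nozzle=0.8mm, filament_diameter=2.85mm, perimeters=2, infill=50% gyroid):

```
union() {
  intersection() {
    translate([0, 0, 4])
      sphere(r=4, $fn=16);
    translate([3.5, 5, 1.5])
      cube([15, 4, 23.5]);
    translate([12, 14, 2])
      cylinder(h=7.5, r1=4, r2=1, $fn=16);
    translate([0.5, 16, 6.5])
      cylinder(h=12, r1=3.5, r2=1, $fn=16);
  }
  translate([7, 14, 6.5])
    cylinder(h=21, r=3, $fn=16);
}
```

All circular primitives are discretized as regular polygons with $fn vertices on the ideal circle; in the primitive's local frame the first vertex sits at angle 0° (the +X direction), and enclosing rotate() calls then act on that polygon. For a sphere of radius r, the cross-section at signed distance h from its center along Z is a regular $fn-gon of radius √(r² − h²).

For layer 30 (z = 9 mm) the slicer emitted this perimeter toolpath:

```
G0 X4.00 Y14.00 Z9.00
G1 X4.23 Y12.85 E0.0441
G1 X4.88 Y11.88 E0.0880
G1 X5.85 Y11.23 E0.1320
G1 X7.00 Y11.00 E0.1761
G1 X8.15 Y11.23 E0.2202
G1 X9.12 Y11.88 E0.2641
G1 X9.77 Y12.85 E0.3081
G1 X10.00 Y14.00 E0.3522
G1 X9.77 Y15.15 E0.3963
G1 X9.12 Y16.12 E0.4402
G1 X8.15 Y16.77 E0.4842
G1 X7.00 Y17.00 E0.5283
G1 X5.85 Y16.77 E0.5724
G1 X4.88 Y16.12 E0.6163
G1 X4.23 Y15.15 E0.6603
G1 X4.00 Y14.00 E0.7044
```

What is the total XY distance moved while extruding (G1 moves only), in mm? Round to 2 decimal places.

18.72 mm

Sum the Euclidean lengths of each G1 segment: total = 18.72 mm.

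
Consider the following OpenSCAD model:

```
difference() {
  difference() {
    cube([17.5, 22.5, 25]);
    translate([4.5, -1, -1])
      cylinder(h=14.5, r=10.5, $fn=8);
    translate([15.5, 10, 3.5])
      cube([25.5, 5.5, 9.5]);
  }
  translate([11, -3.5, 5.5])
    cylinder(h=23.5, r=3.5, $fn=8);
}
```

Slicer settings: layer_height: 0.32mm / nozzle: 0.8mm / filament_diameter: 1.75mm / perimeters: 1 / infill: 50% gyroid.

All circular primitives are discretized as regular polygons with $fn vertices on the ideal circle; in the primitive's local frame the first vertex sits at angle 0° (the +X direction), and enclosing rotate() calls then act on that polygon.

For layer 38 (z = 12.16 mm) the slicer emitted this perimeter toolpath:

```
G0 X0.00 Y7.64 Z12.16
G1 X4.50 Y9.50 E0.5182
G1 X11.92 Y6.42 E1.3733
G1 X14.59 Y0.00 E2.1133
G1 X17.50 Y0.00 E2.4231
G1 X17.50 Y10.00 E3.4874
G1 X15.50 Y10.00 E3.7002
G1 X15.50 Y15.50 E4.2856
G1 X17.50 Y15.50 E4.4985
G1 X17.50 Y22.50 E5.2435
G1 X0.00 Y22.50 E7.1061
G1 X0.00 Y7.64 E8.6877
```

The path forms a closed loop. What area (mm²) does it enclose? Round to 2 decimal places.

Apply the shoelace formula to the sequence of (X, Y) vertices; enclosed area = 276.55 mm².

276.55 mm²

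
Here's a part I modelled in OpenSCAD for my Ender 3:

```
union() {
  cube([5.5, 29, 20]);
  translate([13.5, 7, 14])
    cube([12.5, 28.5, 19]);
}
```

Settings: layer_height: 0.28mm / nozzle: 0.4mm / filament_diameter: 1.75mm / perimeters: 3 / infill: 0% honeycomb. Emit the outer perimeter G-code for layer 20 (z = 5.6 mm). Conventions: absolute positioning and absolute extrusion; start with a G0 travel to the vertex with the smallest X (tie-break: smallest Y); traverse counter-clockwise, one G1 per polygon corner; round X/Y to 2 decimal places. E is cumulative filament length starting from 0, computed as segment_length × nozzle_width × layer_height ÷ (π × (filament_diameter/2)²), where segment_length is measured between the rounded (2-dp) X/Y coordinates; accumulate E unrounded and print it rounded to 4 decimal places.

At z = 5.6 mm: the 5.5×29 cube contributes its full rectangle; the cube at (13.5, 7) is absent (z outside [14, 33]); Taking the union: only the 5.5×29 cube is present, so the union is just that shape — 1 connected region. The outline is a single polygon with 4 vertices. Extrusion per mm of travel: 0.4 × 0.28 / (π × 0.875²) = 0.046564. Accumulating E over each segment gives final E = 3.2129.

G0 X0.00 Y0.00 Z5.60
G1 X5.50 Y0.00 E0.2561
G1 X5.50 Y29.00 E1.6065
G1 X0.00 Y29.00 E1.8626
G1 X0.00 Y0.00 E3.2129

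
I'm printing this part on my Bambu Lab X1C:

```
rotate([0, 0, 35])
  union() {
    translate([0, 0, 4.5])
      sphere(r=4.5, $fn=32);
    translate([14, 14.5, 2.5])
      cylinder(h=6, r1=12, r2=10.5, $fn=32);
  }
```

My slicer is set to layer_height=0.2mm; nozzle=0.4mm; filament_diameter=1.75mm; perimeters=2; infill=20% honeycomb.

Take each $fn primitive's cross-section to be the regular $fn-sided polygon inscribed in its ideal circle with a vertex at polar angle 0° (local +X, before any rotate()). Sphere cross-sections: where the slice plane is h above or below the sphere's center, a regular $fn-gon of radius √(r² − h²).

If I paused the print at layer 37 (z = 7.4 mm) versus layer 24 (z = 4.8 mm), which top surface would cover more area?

Layer 37 (z = 7.4): the sphere: section is a regular 32-gon, circumradius = √(r²−h²) = √(4.5²−2.9²) = 3.441 (area = (32/2)·3.441²·sin(360°/32) = 36.96 mm²); the cone at (14, 14.5): at t=0.817 of its height the radius interpolates to r₁+(r₂−r₁)t = 10.775, giving a regular 32-gon of that circumradius (area = (32/2)·10.775²·sin(360°/32) = 362.40 mm²); Taking the union: the 2 present regions are separate (no shared area or edge), so areas and boundary lengths simply add and each stays a separate island — area = 399.36 mm²; (rotated 35° about Z; rotation is an isometry so areas/perimeters/island counts are preserved). So its area = 399.36 mm². Layer 24 (z = 4.8): the sphere: section is a regular 32-gon, circumradius = √(r²−h²) = √(4.5²−0.3²) = 4.490 (area = (32/2)·4.490²·sin(360°/32) = 62.93 mm²); the cone at (14, 14.5): at t=0.383 of its height the radius interpolates to r₁+(r₂−r₁)t = 11.425, giving a regular 32-gon of that circumradius (area = (32/2)·11.425²·sin(360°/32) = 407.44 mm²); Taking the union: the 2 present regions are separate (no shared area or edge), so areas and boundary lengths simply add and each stays a separate island — area = 470.37 mm²; (whole slice rotated 35° about Z — lengths, areas and connectivity unchanged). So its area = 470.37 mm². Layer 24 is larger (470.37 vs 399.36 mm²).

layer 24 (z = 4.8 mm)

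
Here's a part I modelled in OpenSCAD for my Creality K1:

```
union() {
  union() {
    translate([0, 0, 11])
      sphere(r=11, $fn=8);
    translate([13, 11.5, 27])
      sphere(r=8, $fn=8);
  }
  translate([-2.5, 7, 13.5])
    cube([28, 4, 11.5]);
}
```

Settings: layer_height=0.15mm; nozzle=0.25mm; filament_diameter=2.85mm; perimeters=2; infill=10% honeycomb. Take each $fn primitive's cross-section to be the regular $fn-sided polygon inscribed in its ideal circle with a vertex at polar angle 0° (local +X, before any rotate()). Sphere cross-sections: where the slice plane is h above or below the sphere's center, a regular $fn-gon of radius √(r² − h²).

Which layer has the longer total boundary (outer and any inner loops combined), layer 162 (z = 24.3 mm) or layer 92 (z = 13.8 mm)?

Layer 162 (z = 24.3): the sphere is not intersected at this z (|z−center|=13.300 > r=11); the sphere at (13, 11.5): section is a regular 8-gon, circumradius = √(r²−h²) = √(8²−2.7²) = 7.531 (perimeter = 2·8·7.531·sin(180°/8) = 46.11 mm); Taking the union: only the r=8 sphere at (13, 11.5) is present, so the union is just that shape — boundary = 46.11 mm; the cube at (-2.5, 7) is present — its section is the full 28×4 rectangle (perimeter 64.00 mm); Merging all regions: the regions partially overlap (shared area 51.96 mm²), so the edge portions inside another operand are dropped and the merged outline is re-measured after clipping — boundary = 75.47 mm. So its perimeter = 75.47 mm. Layer 92 (z = 13.8): the r=11 sphere slices to a regular 8-gon of circumradius 10.638 (√(r²−h²) with h=2.8 from center) (perimeter = 2·8·10.638·sin(180°/8) = 65.13 mm); the sphere at (13, 11.5) is not intersected at this z (|z−center|=13.200 > r=8); Merging all regions: only the r=11 sphere is present, so the union is just that shape — boundary = 65.13 mm; the cube at (-2.5, 7) is present — its section is the full 28×4 rectangle (perimeter 64.00 mm); Merging all regions: the regions partially overlap (shared area 23.50 mm²), so the edge portions inside another operand are dropped and the merged outline is re-measured after clipping — boundary = 104.88 mm. So its perimeter = 104.88 mm. Layer 92 is larger (104.88 vs 75.47 mm).

layer 92 (z = 13.8 mm)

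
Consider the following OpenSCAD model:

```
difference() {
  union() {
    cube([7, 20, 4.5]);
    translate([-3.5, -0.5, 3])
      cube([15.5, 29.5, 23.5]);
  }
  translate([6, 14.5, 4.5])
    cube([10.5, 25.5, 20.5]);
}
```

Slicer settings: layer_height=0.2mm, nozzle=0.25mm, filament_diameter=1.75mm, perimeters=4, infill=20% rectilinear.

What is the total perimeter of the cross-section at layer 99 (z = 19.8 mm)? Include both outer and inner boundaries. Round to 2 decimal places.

90.00 mm

At z = 19.8 mm: the cube is not intersected at this z (z outside [0, 4.5]); the cube at (-3.5, -0.5) (footprint 15.5×29.5) is included at this height (perimeter 90.00 mm); Taking the union: only the 15.5×29.5 cube at (-3.5, -0.5) is present, so the union is just that shape — boundary = 90.00 mm; the cube at (6, 14.5) is present — its section is the full 10.5×25.5 rectangle (perimeter 72.00 mm); Taking the first minus the rest: starting from that combined region, the 10.5×25.5 cube at (6, 14.5) partially overlaps it — only the 87.00 mm² overlap (of its 267.75 mm²) is removed, clipping the outline — boundary = 90.00 mm. Overall, the cross-section is a single solid region. Total boundary length (outer) = 90.00 mm.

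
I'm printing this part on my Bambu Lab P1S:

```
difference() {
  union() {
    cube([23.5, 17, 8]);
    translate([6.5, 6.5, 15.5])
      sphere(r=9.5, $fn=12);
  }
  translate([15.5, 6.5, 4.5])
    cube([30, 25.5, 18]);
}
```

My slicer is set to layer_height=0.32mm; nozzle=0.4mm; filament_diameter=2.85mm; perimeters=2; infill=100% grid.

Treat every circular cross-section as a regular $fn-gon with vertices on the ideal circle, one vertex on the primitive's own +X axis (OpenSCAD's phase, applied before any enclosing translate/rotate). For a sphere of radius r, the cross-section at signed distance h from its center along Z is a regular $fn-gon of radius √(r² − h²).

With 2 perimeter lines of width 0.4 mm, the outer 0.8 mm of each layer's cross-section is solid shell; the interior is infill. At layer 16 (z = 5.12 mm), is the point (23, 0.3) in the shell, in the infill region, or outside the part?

At z = 5.12 mm: the cube (footprint 23.5×17) is included at this height; the sphere at (6.5, 6.5) is absent (|z−center|=10.380 > r=9.5); Combining (union): only the 23.5×17 cube is present, so the union is just that shape — 1 connected region; the cube at (15.5, 6.5) (footprint 30×25.5) is included at this height; Taking the first minus the rest: starting from the result so far, the 30×25.5 cube at (15.5, 6.5) partially overlaps it — only the 84.00 mm² overlap (of its 765.00 mm²) is removed, clipping the outline — 1 connected region. Overall, the cross-section is a single solid region. The nearest boundary edge runs (23.50, 0.00)→(0.00, 0.00); distance from the point to it = 0.30 mm. The point is inside the cross-section, 0.30 mm from the nearest boundary — within the 0.8 mm shell band (2 × 0.4).

shell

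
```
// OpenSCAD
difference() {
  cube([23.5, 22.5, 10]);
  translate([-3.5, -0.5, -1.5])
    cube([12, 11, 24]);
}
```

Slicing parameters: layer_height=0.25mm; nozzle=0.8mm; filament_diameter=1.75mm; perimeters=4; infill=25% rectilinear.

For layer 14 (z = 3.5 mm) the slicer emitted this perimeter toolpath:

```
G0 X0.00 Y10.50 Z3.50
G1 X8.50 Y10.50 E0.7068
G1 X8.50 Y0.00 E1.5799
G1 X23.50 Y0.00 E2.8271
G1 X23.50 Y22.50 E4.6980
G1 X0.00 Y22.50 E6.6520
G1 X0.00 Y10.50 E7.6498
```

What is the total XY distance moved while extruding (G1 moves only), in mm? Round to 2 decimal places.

Sum the Euclidean lengths of each G1 segment: total = 92.00 mm.

92.00 mm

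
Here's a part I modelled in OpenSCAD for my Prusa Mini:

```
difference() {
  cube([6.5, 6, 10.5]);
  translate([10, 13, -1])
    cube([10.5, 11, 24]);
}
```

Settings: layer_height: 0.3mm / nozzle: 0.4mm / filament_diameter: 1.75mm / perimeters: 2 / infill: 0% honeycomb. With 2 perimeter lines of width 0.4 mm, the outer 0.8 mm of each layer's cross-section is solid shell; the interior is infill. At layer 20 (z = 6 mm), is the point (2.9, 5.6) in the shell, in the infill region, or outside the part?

At z = 6 mm: the cube (footprint 6.5×6) is included at this height; the cube at (10, 13) is present — its section is the full 10.5×11 rectangle; Subtracting the remaining from the first: starting from the 6.5×6 cube, the 10.5×11 cube at (10, 13) misses the remaining region (no effect) — 1 connected region. Overall, the cross-section is a single solid region. The nearest boundary edge runs (0.00, 6.00)→(6.50, 6.00); distance from the point to it = 0.40 mm. The point is inside the cross-section, 0.40 mm from the nearest boundary — within the 0.8 mm shell band (2 × 0.4).

shell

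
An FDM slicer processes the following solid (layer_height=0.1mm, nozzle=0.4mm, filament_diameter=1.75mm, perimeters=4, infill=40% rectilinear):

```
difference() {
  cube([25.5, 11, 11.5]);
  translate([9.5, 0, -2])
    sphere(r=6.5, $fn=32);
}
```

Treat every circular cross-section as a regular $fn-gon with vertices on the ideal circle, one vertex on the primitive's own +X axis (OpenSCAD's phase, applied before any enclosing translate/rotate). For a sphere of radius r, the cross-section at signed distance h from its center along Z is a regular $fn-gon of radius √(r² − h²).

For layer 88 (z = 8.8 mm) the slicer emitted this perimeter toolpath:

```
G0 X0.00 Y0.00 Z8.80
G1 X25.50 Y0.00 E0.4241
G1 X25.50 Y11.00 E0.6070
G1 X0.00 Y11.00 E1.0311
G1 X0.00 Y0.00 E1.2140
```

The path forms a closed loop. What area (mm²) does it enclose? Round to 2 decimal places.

Apply the shoelace formula to the sequence of (X, Y) vertices; enclosed area = 280.50 mm².

280.50 mm²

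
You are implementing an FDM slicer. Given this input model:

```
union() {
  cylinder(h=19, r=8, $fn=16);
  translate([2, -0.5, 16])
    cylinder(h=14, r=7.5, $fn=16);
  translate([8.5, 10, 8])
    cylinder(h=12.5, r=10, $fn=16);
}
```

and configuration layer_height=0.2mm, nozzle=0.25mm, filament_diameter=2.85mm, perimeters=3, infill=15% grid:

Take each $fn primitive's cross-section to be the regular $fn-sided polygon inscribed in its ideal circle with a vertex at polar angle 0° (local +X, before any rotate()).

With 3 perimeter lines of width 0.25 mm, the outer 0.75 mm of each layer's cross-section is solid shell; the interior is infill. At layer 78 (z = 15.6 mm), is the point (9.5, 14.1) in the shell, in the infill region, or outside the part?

At z = 15.6 mm: the r=8 cylinder contributes a regular 16-gon of circumradius 8; the cylinder at (2, -0.5) is not intersected at this z (z outside [16, 30]); the cylinder at (8.5, 10): section is a regular 16-gon, circumradius r=10; Merging all regions: the regions partially overlap (shared area 37.83 mm²), so overlapping operands fuse into one piece — 1 connected region. Overall, the cross-section is a single solid region. The nearest boundary edge runs (8.50, 20.00)→(12.33, 19.24); distance from the point to it = 5.59 mm. The point is inside the cross-section and 5.59 mm from the nearest boundary — more than the 0.75 mm shell width (3 × 0.25), so it's in the infill interior.

infill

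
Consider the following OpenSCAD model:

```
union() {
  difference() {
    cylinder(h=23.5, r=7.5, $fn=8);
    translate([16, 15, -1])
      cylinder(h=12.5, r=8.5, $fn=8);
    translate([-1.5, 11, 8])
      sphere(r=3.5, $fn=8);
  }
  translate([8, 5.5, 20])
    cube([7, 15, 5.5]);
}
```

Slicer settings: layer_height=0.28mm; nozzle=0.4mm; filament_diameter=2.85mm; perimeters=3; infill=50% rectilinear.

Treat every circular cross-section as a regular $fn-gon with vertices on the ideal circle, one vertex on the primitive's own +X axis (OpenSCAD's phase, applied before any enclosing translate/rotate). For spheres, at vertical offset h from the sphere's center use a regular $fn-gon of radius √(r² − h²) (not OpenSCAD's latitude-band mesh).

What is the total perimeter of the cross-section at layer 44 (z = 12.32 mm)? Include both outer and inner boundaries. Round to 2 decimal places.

45.92 mm

At z = 12.32 mm: the cylinder: section is a regular 8-gon, circumradius r=7.5 (perimeter = 2·8·7.500·sin(180°/8) = 45.92 mm); the cylinder at (16, 15) does not reach this height (z outside [-1, 11.5]); the sphere at (-1.5, 11) does not reach this height (|z−center|=4.320 > r=3.5); Taking the first minus the rest: none of the subtracted shapes is present at this height, so the r=7.5 cylinder is unchanged — boundary = 45.92 mm; the cube at (8, 5.5) is not intersected at this z (z outside [20, 25.5]); Taking the union: only the result so far is present, so the union is just that shape — boundary = 45.92 mm. Overall, the cross-section is a single solid region. Total boundary length (outer) = 45.92 mm.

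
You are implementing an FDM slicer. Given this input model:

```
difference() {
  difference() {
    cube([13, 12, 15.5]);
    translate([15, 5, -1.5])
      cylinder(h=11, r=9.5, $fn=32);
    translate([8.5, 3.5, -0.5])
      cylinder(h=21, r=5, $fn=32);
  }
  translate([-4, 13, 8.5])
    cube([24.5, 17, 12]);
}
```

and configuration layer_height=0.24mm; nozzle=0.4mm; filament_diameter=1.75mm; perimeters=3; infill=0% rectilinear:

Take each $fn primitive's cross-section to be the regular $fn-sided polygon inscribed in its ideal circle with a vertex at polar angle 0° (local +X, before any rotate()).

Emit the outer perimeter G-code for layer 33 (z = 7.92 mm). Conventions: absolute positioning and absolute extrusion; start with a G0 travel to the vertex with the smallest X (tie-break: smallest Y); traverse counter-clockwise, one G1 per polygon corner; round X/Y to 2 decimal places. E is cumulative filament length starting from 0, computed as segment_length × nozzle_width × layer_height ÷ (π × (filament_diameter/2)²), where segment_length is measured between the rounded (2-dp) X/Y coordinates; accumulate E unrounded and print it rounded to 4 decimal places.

G0 X0.00 Y0.00 Z7.92
G1 X4.94 Y0.00 E0.1972
G1 X4.34 Y0.72 E0.2346
G1 X3.88 Y1.59 E0.2739
G1 X3.60 Y2.52 E0.3126
G1 X3.50 Y3.50 E0.3519
G1 X3.60 Y4.48 E0.3912
G1 X3.88 Y5.41 E0.4300
G1 X4.34 Y6.28 E0.4693
G1 X4.96 Y7.04 E0.5084
G1 X5.72 Y7.66 E0.5476
G1 X5.97 Y7.79 E0.5588
G1 X6.22 Y8.64 E0.5942
G1 X7.10 Y10.28 E0.6685
G1 X8.28 Y11.72 E0.7428
G1 X8.63 Y12.00 E0.7607
G1 X0.00 Y12.00 E1.1051
G1 X0.00 Y0.00 E1.5841

At z = 7.92 mm: the cube is present — its section is the full 13×12 rectangle; the r=9.5 cylinder at (15, 5) contributes a regular 32-gon of circumradius 9.5; the r=5 cylinder at (8.5, 3.5) contributes a regular 32-gon of circumradius 5; Subtracting the remaining from the first: starting from the 13×12 cube, the r=9.5 cylinder at (15, 5) partially overlaps it — only the 80.66 mm² overlap (of its 281.71 mm²) is removed, clipping the outline; the r=5 cylinder at (8.5, 3.5) partially overlaps it — only the 13.76 mm² overlap (of its 78.04 mm²) is removed, clipping the outline — 1 connected region; the cube at (-4, 13) is not intersected at this z (z outside [8.5, 20.5]); Subtracting the remaining from the first: none of the subtracted shapes is present at this height, so the result so far is unchanged — 1 connected region. The outline is a single polygon with 17 vertices. Extrusion per mm of travel: 0.4 × 0.24 / (π × 0.875²) = 0.039912. Accumulating E over each segment gives final E = 1.5841.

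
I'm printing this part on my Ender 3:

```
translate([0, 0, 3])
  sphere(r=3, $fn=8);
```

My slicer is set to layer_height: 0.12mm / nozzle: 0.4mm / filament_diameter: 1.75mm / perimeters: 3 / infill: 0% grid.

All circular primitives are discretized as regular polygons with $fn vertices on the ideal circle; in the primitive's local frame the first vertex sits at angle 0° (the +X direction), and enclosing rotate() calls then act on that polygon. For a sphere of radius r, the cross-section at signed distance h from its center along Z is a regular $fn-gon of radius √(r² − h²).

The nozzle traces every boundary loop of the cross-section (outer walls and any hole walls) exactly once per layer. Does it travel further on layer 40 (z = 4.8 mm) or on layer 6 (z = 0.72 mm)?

layer 40 (z = 4.8 mm)

Layer 40 (z = 4.8): the sphere: section is a regular 8-gon, circumradius = √(r²−h²) = √(3²−1.8²) = 2.400 (perimeter = 2·8·2.400·sin(180°/8) = 14.70 mm). So its perimeter = 14.70 mm. Layer 6 (z = 0.72): the r=3 sphere slices to a regular 8-gon of circumradius 1.950 (√(r²−h²) with h=2.28 from center) (perimeter = 2·8·1.950·sin(180°/8) = 11.94 mm). So its perimeter = 11.94 mm. Layer 40 is larger (14.70 vs 11.94 mm).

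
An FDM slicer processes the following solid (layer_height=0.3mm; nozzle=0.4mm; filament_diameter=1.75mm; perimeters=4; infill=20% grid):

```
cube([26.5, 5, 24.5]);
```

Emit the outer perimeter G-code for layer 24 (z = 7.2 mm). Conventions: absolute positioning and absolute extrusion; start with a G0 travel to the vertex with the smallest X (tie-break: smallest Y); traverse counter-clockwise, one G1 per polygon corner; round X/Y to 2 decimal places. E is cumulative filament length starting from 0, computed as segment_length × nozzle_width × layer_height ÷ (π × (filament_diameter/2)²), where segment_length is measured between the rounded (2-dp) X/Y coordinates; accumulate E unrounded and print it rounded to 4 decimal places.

At z = 7.2 mm: the 26.5×5 cube contributes its full rectangle. The outline is a single polygon with 4 vertices. Extrusion per mm of travel: 0.4 × 0.3 / (π × 0.875²) = 0.049890. Accumulating E over each segment gives final E = 3.1431.

G0 X0.00 Y0.00 Z7.20
G1 X26.50 Y0.00 E1.3221
G1 X26.50 Y5.00 E1.5715
G1 X0.00 Y5.00 E2.8936
G1 X0.00 Y0.00 E3.1431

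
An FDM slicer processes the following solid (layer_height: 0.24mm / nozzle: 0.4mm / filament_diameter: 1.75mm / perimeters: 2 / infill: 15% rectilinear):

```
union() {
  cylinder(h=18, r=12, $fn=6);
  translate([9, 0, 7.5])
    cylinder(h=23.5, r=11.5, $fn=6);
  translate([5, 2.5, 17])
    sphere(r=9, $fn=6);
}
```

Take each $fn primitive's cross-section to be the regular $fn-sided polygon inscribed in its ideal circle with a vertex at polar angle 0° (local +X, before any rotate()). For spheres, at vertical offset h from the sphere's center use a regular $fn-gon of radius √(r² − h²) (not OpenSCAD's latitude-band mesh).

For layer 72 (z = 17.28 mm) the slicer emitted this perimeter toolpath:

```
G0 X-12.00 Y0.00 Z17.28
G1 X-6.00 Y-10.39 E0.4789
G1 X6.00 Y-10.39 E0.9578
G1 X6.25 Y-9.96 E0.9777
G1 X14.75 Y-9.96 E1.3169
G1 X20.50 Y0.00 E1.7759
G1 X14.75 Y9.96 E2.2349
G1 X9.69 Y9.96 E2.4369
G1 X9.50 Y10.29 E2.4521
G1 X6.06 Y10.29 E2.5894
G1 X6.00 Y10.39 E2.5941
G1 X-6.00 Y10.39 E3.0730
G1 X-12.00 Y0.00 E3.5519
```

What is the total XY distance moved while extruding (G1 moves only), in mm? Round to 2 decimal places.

Sum the Euclidean lengths of each G1 segment: total = 88.99 mm.

88.99 mm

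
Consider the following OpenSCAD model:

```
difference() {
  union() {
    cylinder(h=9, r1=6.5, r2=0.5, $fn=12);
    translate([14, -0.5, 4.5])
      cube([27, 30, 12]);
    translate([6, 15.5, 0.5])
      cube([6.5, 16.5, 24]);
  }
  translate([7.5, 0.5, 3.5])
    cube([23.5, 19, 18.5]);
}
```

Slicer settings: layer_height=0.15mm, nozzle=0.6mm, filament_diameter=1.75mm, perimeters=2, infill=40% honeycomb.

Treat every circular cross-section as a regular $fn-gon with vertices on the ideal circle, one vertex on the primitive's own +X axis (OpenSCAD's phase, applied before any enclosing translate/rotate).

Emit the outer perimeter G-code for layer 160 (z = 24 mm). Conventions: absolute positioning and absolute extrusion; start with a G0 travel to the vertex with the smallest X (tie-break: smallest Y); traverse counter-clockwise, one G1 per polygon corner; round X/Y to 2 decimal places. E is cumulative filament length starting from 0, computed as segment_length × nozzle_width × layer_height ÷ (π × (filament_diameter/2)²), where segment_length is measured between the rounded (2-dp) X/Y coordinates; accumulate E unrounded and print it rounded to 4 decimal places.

G0 X6.00 Y15.50 Z24.00
G1 X12.50 Y15.50 E0.2432
G1 X12.50 Y32.00 E0.8606
G1 X6.00 Y32.00 E1.1038
G1 X6.00 Y15.50 E1.7212

At z = 24 mm: the cone is not intersected at this z (z outside [0, 9]); the cube at (14, -0.5) does not reach this height (z outside [4.5, 16.5]); the cube at (6, 15.5) is present — its section is the full 6.5×16.5 rectangle; Taking the union: only the 6.5×16.5 cube at (6, 15.5) is present, so the union is just that shape — 1 connected region; the cube at (7.5, 0.5) does not reach this height (z outside [3.5, 22]); Taking the first minus the rest: none of the subtracted shapes is present at this height, so the result so far is unchanged — 1 connected region. The outline is a single polygon with 4 vertices. Extrusion per mm of travel: 0.6 × 0.15 / (π × 0.875²) = 0.037418. Accumulating E over each segment gives final E = 1.7212.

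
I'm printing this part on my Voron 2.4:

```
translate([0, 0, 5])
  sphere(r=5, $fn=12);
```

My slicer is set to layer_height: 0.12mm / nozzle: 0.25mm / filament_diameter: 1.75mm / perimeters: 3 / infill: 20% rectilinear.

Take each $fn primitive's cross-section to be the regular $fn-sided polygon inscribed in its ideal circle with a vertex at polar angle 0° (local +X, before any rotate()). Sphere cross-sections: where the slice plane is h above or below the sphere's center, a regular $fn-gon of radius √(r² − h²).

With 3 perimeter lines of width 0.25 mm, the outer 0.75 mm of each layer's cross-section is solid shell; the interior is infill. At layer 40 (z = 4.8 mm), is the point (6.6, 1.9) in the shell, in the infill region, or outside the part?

outside

At z = 4.8 mm: the r=5 sphere contributes a regular 12-gon of circumradius √(5²−0.2²) = 4.996. Overall, the cross-section is a single solid region. The nearest boundary edge runs (5.00, 0.00)→(4.33, 2.50); distance from the point to it = 2.04 mm. The point is not inside any of the regions above, so it lies outside the cross-section (2.04 mm from the nearest boundary).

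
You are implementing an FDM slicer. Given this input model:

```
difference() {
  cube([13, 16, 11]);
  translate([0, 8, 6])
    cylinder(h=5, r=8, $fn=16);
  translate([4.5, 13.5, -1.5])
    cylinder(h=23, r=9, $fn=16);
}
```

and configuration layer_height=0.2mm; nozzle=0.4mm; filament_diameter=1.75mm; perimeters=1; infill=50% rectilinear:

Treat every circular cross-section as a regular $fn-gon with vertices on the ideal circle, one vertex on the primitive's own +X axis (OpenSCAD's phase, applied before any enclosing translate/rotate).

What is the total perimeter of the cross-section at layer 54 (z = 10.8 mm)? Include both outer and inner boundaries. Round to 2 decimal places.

42.00 mm

At z = 10.8 mm: the cube is present — its section is the full 13×16 rectangle (perimeter 58.00 mm); the r=8 cylinder at (0, 8) gives a regular 16-gon of circumradius 8 (constant along its height) (perimeter = 2·16·8.000·sin(180°/16) = 49.94 mm); the cylinder at (4.5, 13.5): section is a regular 16-gon, circumradius r=9 (perimeter = 2·16·9.000·sin(180°/16) = 56.19 mm); Taking the first minus the rest: starting from the 13×16 cube, the r=8 cylinder at (0, 8) partially overlaps it — only the 97.97 mm² overlap (of its 195.93 mm²) is removed, clipping the outline; the r=9 cylinder at (4.5, 13.5) partially overlaps it — only the 59.42 mm² overlap (of its 247.98 mm²) is removed, clipping the outline — boundary = 42.00 mm. Overall, the cross-section is a single solid region. Total boundary length (outer) = 42.00 mm.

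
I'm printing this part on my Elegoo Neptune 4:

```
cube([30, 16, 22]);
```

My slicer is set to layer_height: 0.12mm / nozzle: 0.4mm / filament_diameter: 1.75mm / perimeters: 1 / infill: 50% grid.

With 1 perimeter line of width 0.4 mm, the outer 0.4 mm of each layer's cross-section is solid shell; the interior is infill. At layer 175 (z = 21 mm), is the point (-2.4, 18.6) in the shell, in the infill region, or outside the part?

At z = 21 mm: the cube (footprint 30×16) is included at this height. Overall, the cross-section is a single solid region. The nearest boundary edge runs (30.00, 16.00)→(0.00, 16.00); distance from the point to it = 3.54 mm. The point is not inside any of the regions above, so it lies outside the cross-section (3.54 mm from the nearest boundary).

outside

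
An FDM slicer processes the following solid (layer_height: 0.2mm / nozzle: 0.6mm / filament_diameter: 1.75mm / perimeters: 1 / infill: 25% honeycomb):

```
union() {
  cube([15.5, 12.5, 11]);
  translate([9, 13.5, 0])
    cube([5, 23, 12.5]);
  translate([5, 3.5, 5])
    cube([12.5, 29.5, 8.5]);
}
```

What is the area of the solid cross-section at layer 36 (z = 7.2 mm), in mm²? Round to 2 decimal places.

485.50 mm²

At z = 7.2 mm: the cube (footprint 15.5×12.5) is included at this height (area 193.75 mm²); the cube at (9, 13.5) is present — its section is the full 5×23 rectangle (area 115.00 mm²); the 12.5×29.5 cube at (5, 3.5) contributes its full rectangle (area 368.75 mm²); Taking the union: the regions partially overlap — summed areas 677.50 mm² minus the doubly-counted overlap 192.00 mm² gives 485.50 mm² — area = 485.50 mm². Overall, the cross-section is a single solid region. Net area = 485.50 mm².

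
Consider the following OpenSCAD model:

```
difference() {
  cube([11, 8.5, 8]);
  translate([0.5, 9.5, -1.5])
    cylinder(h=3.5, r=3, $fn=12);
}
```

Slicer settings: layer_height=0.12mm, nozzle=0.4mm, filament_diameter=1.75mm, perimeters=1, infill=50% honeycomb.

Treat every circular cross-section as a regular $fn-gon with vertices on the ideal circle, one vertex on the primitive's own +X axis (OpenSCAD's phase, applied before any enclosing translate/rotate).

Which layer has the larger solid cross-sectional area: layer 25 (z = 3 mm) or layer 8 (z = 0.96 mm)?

Layer 25 (z = 3): the cube is present — its section is the full 11×8.5 rectangle (area 93.50 mm²); the cylinder at (0.5, 9.5) is absent (z outside [-1.5, 2]); After the difference (first − rest): none of the subtracted shapes is present at this height, so the 11×8.5 cube is unchanged — area = 93.50 mm². So its area = 93.50 mm². Layer 8 (z = 0.96): the 11×8.5 cube contributes its full rectangle (area 93.50 mm²); the r=3 cylinder at (0.5, 9.5) gives a regular 12-gon of circumradius 3 (constant along its height) (area = (12/2)·3.000²·sin(360°/12) = 27.00 mm²); Subtracting the remaining from the first: starting from the 11×8.5 cube (93.50 mm²), the r=3 cylinder at (0.5, 9.5) partially overlaps it — only the 4.85 mm² overlap (of its 27.00 mm²) is removed, clipping the outline — area = 88.65 mm². So its area = 88.65 mm². Layer 25 is larger (93.50 vs 88.65 mm²).

layer 25 (z = 3 mm)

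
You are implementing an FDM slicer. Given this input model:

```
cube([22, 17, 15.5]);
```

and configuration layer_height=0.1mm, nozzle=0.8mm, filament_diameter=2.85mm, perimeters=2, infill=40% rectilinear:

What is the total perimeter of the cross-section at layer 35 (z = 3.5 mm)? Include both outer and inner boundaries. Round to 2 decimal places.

At z = 3.5 mm: the cube (footprint 22×17) is included at this height (perimeter 78.00 mm). Overall, the cross-section is a single solid region. Total boundary length (outer) = 78.00 mm.

78.00 mm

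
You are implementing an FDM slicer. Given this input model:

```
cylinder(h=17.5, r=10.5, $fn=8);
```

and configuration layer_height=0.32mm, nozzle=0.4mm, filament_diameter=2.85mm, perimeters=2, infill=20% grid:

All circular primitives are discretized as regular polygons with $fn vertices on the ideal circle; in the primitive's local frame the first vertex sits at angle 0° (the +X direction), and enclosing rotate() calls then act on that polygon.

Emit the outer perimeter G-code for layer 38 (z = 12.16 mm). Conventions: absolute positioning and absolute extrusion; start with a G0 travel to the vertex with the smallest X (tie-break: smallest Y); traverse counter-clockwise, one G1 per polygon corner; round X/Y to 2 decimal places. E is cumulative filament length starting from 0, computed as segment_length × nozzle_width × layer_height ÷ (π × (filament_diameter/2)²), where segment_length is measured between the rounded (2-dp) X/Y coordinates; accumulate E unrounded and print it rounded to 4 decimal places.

At z = 12.16 mm: the r=10.5 cylinder gives a regular 8-gon of circumradius 10.5 (constant along its height). The outline is a single polygon with 8 vertices. Extrusion per mm of travel: 0.4 × 0.32 / (π × 1.425²) = 0.020065. Accumulating E over each segment gives final E = 1.2896.

G0 X-10.50 Y0.00 Z12.16
G1 X-7.42 Y-7.42 E0.1612
G1 X0.00 Y-10.50 E0.3224
G1 X7.42 Y-7.42 E0.4836
G1 X10.50 Y0.00 E0.6448
G1 X7.42 Y7.42 E0.8060
G1 X0.00 Y10.50 E0.9672
G1 X-7.42 Y7.42 E1.1284
G1 X-10.50 Y0.00 E1.2896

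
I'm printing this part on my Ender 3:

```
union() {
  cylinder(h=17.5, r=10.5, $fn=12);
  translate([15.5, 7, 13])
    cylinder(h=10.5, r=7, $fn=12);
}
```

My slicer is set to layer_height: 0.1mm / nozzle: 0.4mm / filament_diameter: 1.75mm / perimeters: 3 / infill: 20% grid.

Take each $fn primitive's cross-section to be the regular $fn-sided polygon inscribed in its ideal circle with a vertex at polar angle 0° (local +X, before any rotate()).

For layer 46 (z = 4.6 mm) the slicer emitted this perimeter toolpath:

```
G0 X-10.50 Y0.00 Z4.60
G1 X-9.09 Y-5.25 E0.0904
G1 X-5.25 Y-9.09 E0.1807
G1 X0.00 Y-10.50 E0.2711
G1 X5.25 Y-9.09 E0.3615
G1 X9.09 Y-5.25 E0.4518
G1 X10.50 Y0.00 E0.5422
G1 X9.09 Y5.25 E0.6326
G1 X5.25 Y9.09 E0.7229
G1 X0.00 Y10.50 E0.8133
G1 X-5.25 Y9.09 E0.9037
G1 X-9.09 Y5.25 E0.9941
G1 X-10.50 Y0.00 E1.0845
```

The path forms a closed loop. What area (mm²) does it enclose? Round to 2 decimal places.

Apply the shoelace formula to the sequence of (X, Y) vertices; enclosed area = 330.63 mm².

330.63 mm²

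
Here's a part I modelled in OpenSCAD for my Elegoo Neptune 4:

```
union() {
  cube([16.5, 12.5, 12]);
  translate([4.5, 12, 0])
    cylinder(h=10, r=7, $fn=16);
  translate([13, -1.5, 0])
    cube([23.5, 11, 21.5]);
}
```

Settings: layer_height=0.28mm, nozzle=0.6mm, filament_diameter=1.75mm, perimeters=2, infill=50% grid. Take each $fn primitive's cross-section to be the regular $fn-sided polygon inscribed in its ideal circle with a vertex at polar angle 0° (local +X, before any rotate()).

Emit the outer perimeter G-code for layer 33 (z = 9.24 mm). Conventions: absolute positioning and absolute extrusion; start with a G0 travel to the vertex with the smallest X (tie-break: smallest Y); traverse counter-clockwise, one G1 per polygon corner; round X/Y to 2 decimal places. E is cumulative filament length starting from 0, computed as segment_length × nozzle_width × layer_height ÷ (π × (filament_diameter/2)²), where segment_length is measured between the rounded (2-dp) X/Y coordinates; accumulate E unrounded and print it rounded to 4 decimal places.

At z = 9.24 mm: the cube is present — its section is the full 16.5×12.5 rectangle; the r=7 cylinder at (4.5, 12) gives a regular 16-gon of circumradius 7 (constant along its height); the 23.5×11 cube at (13, -1.5) contributes its full rectangle; Merging all regions: the regions partially overlap (shared area 105.19 mm²), so overlapping operands fuse into one piece — 1 connected region. The outline is a single polygon with 19 vertices. Extrusion per mm of travel: 0.6 × 0.28 / (π × 0.875²) = 0.069846. Accumulating E over each segment gives final E = 7.7669.

G0 X-2.50 Y12.00 Z9.24
G1 X-1.97 Y9.32 E0.1908
G1 X-0.45 Y7.05 E0.3816
G1 X0.00 Y6.75 E0.4194
G1 X0.00 Y0.00 E0.8909
G1 X13.00 Y0.00 E1.7989
G1 X13.00 Y-1.50 E1.9036
G1 X36.50 Y-1.50 E3.5450
G1 X36.50 Y9.50 E4.3133
G1 X16.50 Y9.50 E5.7103
G1 X16.50 Y12.50 E5.9198
G1 X11.40 Y12.50 E6.2760
G1 X10.97 Y14.68 E6.4312
G1 X9.45 Y16.95 E6.6220
G1 X7.18 Y18.47 E6.8128
G1 X4.50 Y19.00 E7.0037
G1 X1.82 Y18.47 E7.1945
G1 X-0.45 Y16.95 E7.3853
G1 X-1.97 Y14.68 E7.5761
G1 X-2.50 Y12.00 E7.7669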